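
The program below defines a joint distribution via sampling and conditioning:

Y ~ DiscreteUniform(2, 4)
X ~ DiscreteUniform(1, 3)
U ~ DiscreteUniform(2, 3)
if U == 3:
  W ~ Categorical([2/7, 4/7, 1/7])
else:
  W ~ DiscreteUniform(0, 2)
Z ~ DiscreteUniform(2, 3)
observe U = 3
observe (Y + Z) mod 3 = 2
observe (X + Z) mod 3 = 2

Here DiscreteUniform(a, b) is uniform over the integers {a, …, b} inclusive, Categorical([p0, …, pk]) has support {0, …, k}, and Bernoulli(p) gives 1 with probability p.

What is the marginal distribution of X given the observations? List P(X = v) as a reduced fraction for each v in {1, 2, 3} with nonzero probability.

P(X=2) = 1/2, P(X=3) = 1/2

Enumerate traces; 6 have nonzero weight after conditioning:
  (Y=2, X=2, U=3, W=0, Z=3) weight 1/126
  (Y=2, X=2, U=3, W=1, Z=3) weight 1/63
  (Y=2, X=2, U=3, W=2, Z=3) weight 1/252
  (Y=3, X=3, U=3, W=0, Z=2) weight 1/126
  (Y=3, X=3, U=3, W=1, Z=2) weight 1/63
  (Y=3, X=3, U=3, W=2, Z=2) weight 1/252
Group by X:
  weight(X=2) = 1/36
  weight(X=3) = 1/36
Total weight = 1/36 + 1/36 = 1/18
P(X=2 | obs) = 1/36 / 1/18 = 1/2
P(X=3 | obs) = 1/36 / 1/18 = 1/2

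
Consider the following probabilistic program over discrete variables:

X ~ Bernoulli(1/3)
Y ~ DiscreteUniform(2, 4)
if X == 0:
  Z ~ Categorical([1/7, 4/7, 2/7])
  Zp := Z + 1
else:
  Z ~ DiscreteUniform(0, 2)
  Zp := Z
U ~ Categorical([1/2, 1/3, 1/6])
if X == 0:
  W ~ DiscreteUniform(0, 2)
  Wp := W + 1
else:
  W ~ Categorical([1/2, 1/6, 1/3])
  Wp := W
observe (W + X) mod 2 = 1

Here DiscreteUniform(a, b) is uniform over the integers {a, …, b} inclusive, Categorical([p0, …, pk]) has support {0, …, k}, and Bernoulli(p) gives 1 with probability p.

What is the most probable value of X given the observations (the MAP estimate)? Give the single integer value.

Enumerate traces; 81 have nonzero weight after conditioning:
  (X=0, Y=2, Z=0, U=0, W=1) weight 1/189
  (X=0, Y=2, Z=0, U=1, W=1) weight 2/567
  (X=0, Y=2, Z=0, U=2, W=1) weight 1/567
  (X=0, Y=2, Z=1, U=0, W=1) weight 4/189
  (X=0, Y=2, Z=1, U=1, W=1) weight 8/567
  (X=0, Y=2, Z=1, U=2, W=1) weight 4/567
  (X=0, Y=2, Z=2, U=0, W=1) weight 2/189
  (X=0, Y=2, Z=2, U=1, W=1) weight 4/567
  (X=1, Y=2, Z=0, U=0, W=0) weight 1/108
  … 72 more
Group by X:
  weight(X=0) = 2/9
  weight(X=1) = 5/18
Total weight = 2/9 + 5/18 = 1/2
P(X=0 | obs) = 2/9 / 1/2 = 4/9
P(X=1 | obs) = 5/18 / 1/2 = 5/9
argmax = 1

argmax_v P(X = v | obs) = 1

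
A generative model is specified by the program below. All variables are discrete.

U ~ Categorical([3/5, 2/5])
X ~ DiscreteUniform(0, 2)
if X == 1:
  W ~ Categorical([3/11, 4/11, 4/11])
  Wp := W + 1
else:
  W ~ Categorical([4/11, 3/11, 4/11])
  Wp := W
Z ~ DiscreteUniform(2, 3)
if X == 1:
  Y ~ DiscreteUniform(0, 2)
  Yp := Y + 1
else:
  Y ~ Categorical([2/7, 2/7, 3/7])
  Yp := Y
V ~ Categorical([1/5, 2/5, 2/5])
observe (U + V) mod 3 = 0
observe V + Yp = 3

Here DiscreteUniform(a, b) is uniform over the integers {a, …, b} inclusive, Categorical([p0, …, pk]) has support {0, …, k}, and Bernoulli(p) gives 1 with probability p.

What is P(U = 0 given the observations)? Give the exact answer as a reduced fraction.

Enumerate traces; 24 have nonzero weight after conditioning:
  (U=0, X=1, W=0, Z=2, Y=2, V=0) weight 1/550
  (U=0, X=1, W=0, Z=3, Y=2, V=0) weight 1/550
  (U=0, X=1, W=1, Z=2, Y=2, V=0) weight 2/825
  (U=0, X=1, W=1, Z=3, Y=2, V=0) weight 2/825
  (U=0, X=1, W=2, Z=2, Y=2, V=0) weight 2/825
  (U=0, X=1, W=2, Z=3, Y=2, V=0) weight 2/825
  (U=1, X=0, W=0, Z=2, Y=1, V=2) weight 16/5775
  (U=1, X=0, W=0, Z=3, Y=1, V=2) weight 16/5775
  … 16 more
Group by U:
  weight(U=0) = 1/75
  weight(U=1) = 76/1575
Total weight = 1/75 + 76/1575 = 97/1575
P(U=0 | obs) = 1/75 / 97/1575 = 21/97
P(U=1 | obs) = 76/1575 / 97/1575 = 76/97

P(U = 0 | obs) = 21/97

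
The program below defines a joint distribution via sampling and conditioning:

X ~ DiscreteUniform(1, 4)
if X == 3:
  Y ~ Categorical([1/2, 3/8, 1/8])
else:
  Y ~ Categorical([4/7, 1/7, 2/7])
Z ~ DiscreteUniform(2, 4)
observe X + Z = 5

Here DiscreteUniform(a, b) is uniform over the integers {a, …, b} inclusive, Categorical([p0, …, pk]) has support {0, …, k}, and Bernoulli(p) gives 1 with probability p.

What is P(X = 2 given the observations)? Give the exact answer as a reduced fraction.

Enumerate traces; 9 have nonzero weight after conditioning:
  (X=1, Y=0, Z=4) weight 1/21
  (X=1, Y=1, Z=4) weight 1/84
  (X=1, Y=2, Z=4) weight 1/42
  (X=2, Y=0, Z=3) weight 1/21
  (X=2, Y=1, Z=3) weight 1/84
  (X=2, Y=2, Z=3) weight 1/42
  (X=3, Y=0, Z=2) weight 1/24
  (X=3, Y=1, Z=2) weight 1/32
  … 1 more
Group by X:
  weight(X=1) = 1/12
  weight(X=2) = 1/12
  weight(X=3) = 1/12
Total weight = 1/12 + 1/12 + 1/12 = 1/4
P(X=1 | obs) = 1/12 / 1/4 = 1/3
P(X=2 | obs) = 1/12 / 1/4 = 1/3
P(X=3 | obs) = 1/12 / 1/4 = 1/3

P(X = 2 | obs) = 1/3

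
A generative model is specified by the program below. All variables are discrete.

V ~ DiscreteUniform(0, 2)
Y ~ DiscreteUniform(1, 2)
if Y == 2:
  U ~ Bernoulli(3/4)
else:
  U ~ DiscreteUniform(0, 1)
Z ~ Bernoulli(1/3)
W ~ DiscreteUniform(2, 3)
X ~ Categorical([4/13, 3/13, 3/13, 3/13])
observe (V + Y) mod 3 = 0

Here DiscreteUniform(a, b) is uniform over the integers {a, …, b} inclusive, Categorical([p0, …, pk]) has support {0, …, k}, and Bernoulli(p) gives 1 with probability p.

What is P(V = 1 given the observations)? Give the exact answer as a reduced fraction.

P(V = 1 | obs) = 1/2

Enumerate traces; 64 have nonzero weight after conditioning:
  (V=1, Y=2, U=0, Z=0, W=2, X=0) weight 1/234
  (V=1, Y=2, U=0, Z=0, W=2, X=1) weight 1/312
  (V=1, Y=2, U=0, Z=0, W=2, X=2) weight 1/312
  (V=1, Y=2, U=0, Z=0, W=2, X=3) weight 1/312
  (V=1, Y=2, U=0, Z=0, W=3, X=0) weight 1/234
  (V=1, Y=2, U=0, Z=0, W=3, X=1) weight 1/312
  (V=1, Y=2, U=0, Z=0, W=3, X=2) weight 1/312
  (V=1, Y=2, U=0, Z=0, W=3, X=3) weight 1/312
  (V=2, Y=1, U=0, Z=0, W=2, X=0) weight 1/117
  … 55 more
Group by V:
  weight(V=1) = 1/6
  weight(V=2) = 1/6
Total weight = 1/6 + 1/6 = 1/3
P(V=1 | obs) = 1/6 / 1/3 = 1/2
P(V=2 | obs) = 1/6 / 1/3 = 1/2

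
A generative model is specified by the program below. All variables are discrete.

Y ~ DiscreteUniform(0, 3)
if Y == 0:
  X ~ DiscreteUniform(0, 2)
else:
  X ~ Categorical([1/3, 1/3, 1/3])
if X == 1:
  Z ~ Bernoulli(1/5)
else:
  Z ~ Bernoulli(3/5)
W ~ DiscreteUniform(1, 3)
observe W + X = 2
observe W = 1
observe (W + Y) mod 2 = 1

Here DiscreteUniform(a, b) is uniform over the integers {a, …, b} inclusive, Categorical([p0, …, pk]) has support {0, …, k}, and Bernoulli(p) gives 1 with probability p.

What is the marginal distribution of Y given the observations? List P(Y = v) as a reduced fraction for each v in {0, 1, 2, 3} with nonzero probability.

P(Y=0) = 1/2, P(Y=2) = 1/2

Enumerate traces; 4 have nonzero weight after conditioning:
  (Y=0, X=1, Z=0, W=1) weight 1/45
  (Y=0, X=1, Z=1, W=1) weight 1/180
  (Y=2, X=1, Z=0, W=1) weight 1/45
  (Y=2, X=1, Z=1, W=1) weight 1/180
Group by Y:
  weight(Y=0) = 1/36
  weight(Y=2) = 1/36
Total weight = 1/36 + 1/36 = 1/18
P(Y=0 | obs) = 1/36 / 1/18 = 1/2
P(Y=2 | obs) = 1/36 / 1/18 = 1/2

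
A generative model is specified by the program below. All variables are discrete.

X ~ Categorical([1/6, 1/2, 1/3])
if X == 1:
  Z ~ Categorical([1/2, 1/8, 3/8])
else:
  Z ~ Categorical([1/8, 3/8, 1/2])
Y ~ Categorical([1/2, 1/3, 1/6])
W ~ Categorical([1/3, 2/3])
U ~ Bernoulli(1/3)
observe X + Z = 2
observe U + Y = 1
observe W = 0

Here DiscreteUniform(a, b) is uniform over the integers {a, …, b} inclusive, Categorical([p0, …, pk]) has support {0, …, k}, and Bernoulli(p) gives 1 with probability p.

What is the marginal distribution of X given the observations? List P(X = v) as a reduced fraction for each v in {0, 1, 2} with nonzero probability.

P(X=0) = 4/9, P(X=1) = 1/3, P(X=2) = 2/9

Enumerate traces; 6 have nonzero weight after conditioning:
  (X=0, Z=2, Y=0, W=0, U=1) weight 1/216
  (X=0, Z=2, Y=1, W=0, U=0) weight 1/162
  (X=1, Z=1, Y=0, W=0, U=1) weight 1/288
  (X=1, Z=1, Y=1, W=0, U=0) weight 1/216
  (X=2, Z=0, Y=0, W=0, U=1) weight 1/432
  (X=2, Z=0, Y=1, W=0, U=0) weight 1/324
Group by X:
  weight(X=0) = 7/648
  weight(X=1) = 7/864
  weight(X=2) = 7/1296
Total weight = 7/648 + 7/864 + 7/1296 = 7/288
P(X=0 | obs) = 7/648 / 7/288 = 4/9
P(X=1 | obs) = 7/864 / 7/288 = 1/3
P(X=2 | obs) = 7/1296 / 7/288 = 2/9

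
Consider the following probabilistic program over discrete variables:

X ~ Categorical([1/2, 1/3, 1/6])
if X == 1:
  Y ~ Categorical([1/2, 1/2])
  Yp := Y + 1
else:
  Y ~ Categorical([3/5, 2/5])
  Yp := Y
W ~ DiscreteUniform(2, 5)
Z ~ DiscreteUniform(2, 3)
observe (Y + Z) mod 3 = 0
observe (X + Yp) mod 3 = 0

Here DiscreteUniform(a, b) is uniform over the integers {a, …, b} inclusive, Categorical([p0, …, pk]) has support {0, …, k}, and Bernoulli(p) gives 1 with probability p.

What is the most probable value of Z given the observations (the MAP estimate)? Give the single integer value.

Enumerate traces; 12 have nonzero weight after conditioning:
  (X=0, Y=0, W=2, Z=3) weight 3/80
  (X=0, Y=0, W=3, Z=3) weight 3/80
  (X=0, Y=0, W=4, Z=3) weight 3/80
  (X=0, Y=0, W=5, Z=3) weight 3/80
  (X=1, Y=1, W=2, Z=2) weight 1/48
  (X=1, Y=1, W=3, Z=2) weight 1/48
  (X=1, Y=1, W=4, Z=2) weight 1/48
  (X=1, Y=1, W=5, Z=2) weight 1/48
  … 4 more
Group by Z:
  weight(Z=2) = 7/60
  weight(Z=3) = 3/20
Total weight = 7/60 + 3/20 = 4/15
P(Z=2 | obs) = 7/60 / 4/15 = 7/16
P(Z=3 | obs) = 3/20 / 4/15 = 9/16
argmax = 3

argmax_v P(Z = v | obs) = 3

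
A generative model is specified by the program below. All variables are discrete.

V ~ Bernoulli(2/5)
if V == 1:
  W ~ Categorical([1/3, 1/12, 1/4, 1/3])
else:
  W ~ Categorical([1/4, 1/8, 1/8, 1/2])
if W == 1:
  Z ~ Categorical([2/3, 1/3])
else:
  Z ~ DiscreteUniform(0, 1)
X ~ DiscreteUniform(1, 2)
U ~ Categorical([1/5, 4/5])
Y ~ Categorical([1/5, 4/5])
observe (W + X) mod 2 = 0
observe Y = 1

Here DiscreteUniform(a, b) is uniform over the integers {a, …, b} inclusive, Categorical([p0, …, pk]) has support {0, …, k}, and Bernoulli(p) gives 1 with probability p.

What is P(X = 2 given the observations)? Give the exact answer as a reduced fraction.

P(X = 2 | obs) = 11/24

Enumerate traces; 32 have nonzero weight after conditioning:
  (V=0, W=0, Z=0, X=2, U=0, Y=1) weight 3/500
  (V=0, W=0, Z=0, X=2, U=1, Y=1) weight 3/125
  (V=0, W=0, Z=1, X=2, U=0, Y=1) weight 3/500
  (V=0, W=0, Z=1, X=2, U=1, Y=1) weight 3/125
  (V=0, W=1, Z=0, X=1, U=0, Y=1) weight 1/250
  (V=0, W=1, Z=0, X=1, U=1, Y=1) weight 2/125
  (V=0, W=1, Z=1, X=1, U=0, Y=1) weight 1/500
  (V=0, W=1, Z=1, X=1, U=1, Y=1) weight 1/125
  … 24 more
Group by X:
  weight(X=1) = 13/60
  weight(X=2) = 11/60
Total weight = 13/60 + 11/60 = 2/5
P(X=1 | obs) = 13/60 / 2/5 = 13/24
P(X=2 | obs) = 11/60 / 2/5 = 11/24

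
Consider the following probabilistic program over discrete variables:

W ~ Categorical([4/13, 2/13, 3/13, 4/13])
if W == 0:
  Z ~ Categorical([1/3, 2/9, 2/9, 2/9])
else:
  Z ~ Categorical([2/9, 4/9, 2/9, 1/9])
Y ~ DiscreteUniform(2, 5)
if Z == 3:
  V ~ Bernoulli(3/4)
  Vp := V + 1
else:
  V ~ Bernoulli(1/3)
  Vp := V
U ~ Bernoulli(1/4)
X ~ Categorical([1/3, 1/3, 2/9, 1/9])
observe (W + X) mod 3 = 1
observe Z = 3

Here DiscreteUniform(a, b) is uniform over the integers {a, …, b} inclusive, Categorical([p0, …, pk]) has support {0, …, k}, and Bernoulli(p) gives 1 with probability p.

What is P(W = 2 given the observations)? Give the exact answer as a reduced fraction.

P(W = 2 | obs) = 3/25

Enumerate traces; 80 have nonzero weight after conditioning:
  (W=0, Z=3, Y=2, V=0, U=0, X=1) weight 1/936
  (W=0, Z=3, Y=2, V=0, U=1, X=1) weight 1/2808
  (W=0, Z=3, Y=2, V=1, U=0, X=1) weight 1/312
  (W=0, Z=3, Y=2, V=1, U=1, X=1) weight 1/936
  (W=0, Z=3, Y=3, V=0, U=0, X=1) weight 1/936
  (W=0, Z=3, Y=3, V=0, U=1, X=1) weight 1/2808
  (W=0, Z=3, Y=3, V=1, U=0, X=1) weight 1/312
  (W=0, Z=3, Y=3, V=1, U=1, X=1) weight 1/936
  (W=1, Z=3, Y=2, V=0, U=0, X=0) weight 1/3744
  (W=2, Z=3, Y=2, V=0, U=0, X=2) weight 1/3744
  … 70 more
Group by W:
  weight(W=0) = 8/351
  weight(W=1) = 8/1053
  weight(W=2) = 2/351
  weight(W=3) = 4/351
Total weight = 8/351 + 8/1053 + 2/351 + 4/351 = 50/1053
P(W=0 | obs) = 8/351 / 50/1053 = 12/25
P(W=1 | obs) = 8/1053 / 50/1053 = 4/25
P(W=2 | obs) = 2/351 / 50/1053 = 3/25
P(W=3 | obs) = 4/351 / 50/1053 = 6/25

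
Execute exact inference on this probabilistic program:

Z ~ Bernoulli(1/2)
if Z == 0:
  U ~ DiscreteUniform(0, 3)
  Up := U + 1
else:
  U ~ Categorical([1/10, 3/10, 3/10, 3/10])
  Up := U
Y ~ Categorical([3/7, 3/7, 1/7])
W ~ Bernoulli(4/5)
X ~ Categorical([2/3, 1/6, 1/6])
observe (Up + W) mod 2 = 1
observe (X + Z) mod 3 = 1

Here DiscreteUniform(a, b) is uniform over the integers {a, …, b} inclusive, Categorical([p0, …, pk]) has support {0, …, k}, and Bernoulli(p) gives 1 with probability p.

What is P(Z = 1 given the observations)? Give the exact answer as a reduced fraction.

Enumerate traces; 24 have nonzero weight after conditioning:
  (Z=0, U=0, Y=0, W=0, X=1) weight 1/560
  (Z=0, U=0, Y=1, W=0, X=1) weight 1/560
  (Z=0, U=0, Y=2, W=0, X=1) weight 1/1680
  (Z=0, U=1, Y=0, W=1, X=1) weight 1/140
  (Z=0, U=1, Y=1, W=1, X=1) weight 1/140
  (Z=0, U=1, Y=2, W=1, X=1) weight 1/420
  (Z=0, U=2, Y=0, W=0, X=1) weight 1/560
  (Z=0, U=2, Y=1, W=0, X=1) weight 1/560
  (Z=1, U=0, Y=0, W=1, X=0) weight 2/175
  … 15 more
Group by Z:
  weight(Z=0) = 1/24
  weight(Z=1) = 11/75
Total weight = 1/24 + 11/75 = 113/600
P(Z=0 | obs) = 1/24 / 113/600 = 25/113
P(Z=1 | obs) = 11/75 / 113/600 = 88/113

P(Z = 1 | obs) = 88/113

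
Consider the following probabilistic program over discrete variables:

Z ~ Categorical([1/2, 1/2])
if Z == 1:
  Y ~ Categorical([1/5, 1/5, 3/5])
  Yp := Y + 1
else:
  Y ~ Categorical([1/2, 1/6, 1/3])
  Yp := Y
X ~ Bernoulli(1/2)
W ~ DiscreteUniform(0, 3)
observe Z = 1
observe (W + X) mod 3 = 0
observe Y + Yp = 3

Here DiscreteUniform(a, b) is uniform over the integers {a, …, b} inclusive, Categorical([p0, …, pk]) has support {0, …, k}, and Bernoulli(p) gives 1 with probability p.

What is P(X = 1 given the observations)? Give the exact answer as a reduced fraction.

Enumerate traces; 3 have nonzero weight after conditioning:
  (Z=1, Y=1, X=0, W=0) weight 1/80
  (Z=1, Y=1, X=0, W=3) weight 1/80
  (Z=1, Y=1, X=1, W=2) weight 1/80
Group by X:
  weight(X=0) = 1/40
  weight(X=1) = 1/80
Total weight = 1/40 + 1/80 = 3/80
P(X=0 | obs) = 1/40 / 3/80 = 2/3
P(X=1 | obs) = 1/80 / 3/80 = 1/3

P(X = 1 | obs) = 1/3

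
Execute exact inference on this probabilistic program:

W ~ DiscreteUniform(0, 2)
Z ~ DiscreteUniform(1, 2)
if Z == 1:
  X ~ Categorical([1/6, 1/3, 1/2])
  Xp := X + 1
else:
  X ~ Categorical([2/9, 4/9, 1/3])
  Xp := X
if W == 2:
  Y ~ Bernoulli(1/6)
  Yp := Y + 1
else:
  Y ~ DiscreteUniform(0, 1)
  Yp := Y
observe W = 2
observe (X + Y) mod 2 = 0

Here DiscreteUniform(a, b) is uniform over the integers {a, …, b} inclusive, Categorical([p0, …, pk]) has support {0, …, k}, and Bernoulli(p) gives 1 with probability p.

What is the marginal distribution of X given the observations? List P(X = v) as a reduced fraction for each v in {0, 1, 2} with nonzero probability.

Enumerate traces; 6 have nonzero weight after conditioning:
  (W=2, Z=1, X=0, Y=0) weight 5/216
  (W=2, Z=1, X=1, Y=1) weight 1/108
  (W=2, Z=1, X=2, Y=0) weight 5/72
  (W=2, Z=2, X=0, Y=0) weight 5/162
  (W=2, Z=2, X=1, Y=1) weight 1/81
  (W=2, Z=2, X=2, Y=0) weight 5/108
Group by X:
  weight(X=0) = 35/648
  weight(X=1) = 7/324
  weight(X=2) = 25/216
Total weight = 35/648 + 7/324 + 25/216 = 31/162
P(X=0 | obs) = 35/648 / 31/162 = 35/124
P(X=1 | obs) = 7/324 / 31/162 = 7/62
P(X=2 | obs) = 25/216 / 31/162 = 75/124

P(X=0) = 35/124, P(X=1) = 7/62, P(X=2) = 75/124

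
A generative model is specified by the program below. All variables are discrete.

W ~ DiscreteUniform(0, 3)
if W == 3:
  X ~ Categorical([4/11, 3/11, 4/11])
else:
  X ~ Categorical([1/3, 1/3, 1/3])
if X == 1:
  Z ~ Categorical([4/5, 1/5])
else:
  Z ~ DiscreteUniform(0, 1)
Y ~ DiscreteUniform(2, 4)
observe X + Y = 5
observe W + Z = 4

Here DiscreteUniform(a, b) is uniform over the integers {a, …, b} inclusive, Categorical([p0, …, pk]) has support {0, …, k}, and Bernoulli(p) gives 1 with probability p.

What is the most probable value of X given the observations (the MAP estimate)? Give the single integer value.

Enumerate traces; 2 have nonzero weight after conditioning:
  (W=3, X=1, Z=1, Y=4) weight 1/220
  (W=3, X=2, Z=1, Y=3) weight 1/66
Group by X:
  weight(X=1) = 1/220
  weight(X=2) = 1/66
Total weight = 1/220 + 1/66 = 13/660
P(X=1 | obs) = 1/220 / 13/660 = 3/13
P(X=2 | obs) = 1/66 / 13/660 = 10/13
argmax = 2

argmax_v P(X = v | obs) = 2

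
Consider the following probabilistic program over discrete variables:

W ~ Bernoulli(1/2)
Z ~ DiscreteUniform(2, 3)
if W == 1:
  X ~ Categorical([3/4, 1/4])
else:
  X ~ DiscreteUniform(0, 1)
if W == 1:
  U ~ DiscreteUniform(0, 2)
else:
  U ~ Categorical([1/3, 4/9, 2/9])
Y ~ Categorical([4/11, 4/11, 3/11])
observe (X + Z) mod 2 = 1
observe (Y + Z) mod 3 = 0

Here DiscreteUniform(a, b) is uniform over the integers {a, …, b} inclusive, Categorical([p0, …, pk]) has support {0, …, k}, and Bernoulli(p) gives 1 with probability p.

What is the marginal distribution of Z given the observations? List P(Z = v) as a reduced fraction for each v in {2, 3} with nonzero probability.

P(Z=2) = 3/8, P(Z=3) = 5/8

Enumerate traces; 12 have nonzero weight after conditioning:
  (W=0, Z=2, X=1, U=0, Y=1) weight 1/66
  (W=0, Z=2, X=1, U=1, Y=1) weight 2/99
  (W=0, Z=2, X=1, U=2, Y=1) weight 1/99
  (W=0, Z=3, X=0, U=0, Y=0) weight 1/66
  (W=0, Z=3, X=0, U=1, Y=0) weight 2/99
  (W=0, Z=3, X=0, U=2, Y=0) weight 1/99
  (W=1, Z=2, X=1, U=0, Y=1) weight 1/132
  (W=1, Z=2, X=1, U=1, Y=1) weight 1/132
  … 4 more
Group by Z:
  weight(Z=2) = 3/44
  weight(Z=3) = 5/44
Total weight = 3/44 + 5/44 = 2/11
P(Z=2 | obs) = 3/44 / 2/11 = 3/8
P(Z=3 | obs) = 5/44 / 2/11 = 5/8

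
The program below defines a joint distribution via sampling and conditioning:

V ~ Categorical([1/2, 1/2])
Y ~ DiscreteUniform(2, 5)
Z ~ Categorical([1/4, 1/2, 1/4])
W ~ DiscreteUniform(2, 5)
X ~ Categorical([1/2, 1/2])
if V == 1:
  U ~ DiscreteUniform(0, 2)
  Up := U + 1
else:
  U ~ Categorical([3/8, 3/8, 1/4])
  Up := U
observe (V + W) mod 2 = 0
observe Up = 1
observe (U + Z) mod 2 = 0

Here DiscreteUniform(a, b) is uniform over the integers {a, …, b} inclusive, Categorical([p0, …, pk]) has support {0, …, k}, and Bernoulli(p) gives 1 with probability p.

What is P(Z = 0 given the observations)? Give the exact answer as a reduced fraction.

Enumerate traces; 48 have nonzero weight after conditioning:
  (V=0, Y=2, Z=1, W=2, X=0, U=1) weight 3/1024
  (V=0, Y=2, Z=1, W=2, X=1, U=1) weight 3/1024
  (V=0, Y=2, Z=1, W=4, X=0, U=1) weight 3/1024
  (V=0, Y=2, Z=1, W=4, X=1, U=1) weight 3/1024
  (V=0, Y=3, Z=1, W=2, X=0, U=1) weight 3/1024
  (V=0, Y=3, Z=1, W=2, X=1, U=1) weight 3/1024
  (V=0, Y=3, Z=1, W=4, X=0, U=1) weight 3/1024
  (V=0, Y=3, Z=1, W=4, X=1, U=1) weight 3/1024
  (V=1, Y=2, Z=0, W=3, X=0, U=0) weight 1/768
  (V=1, Y=2, Z=2, W=3, X=0, U=0) weight 1/768
  … 38 more
Group by Z:
  weight(Z=0) = 1/48
  weight(Z=1) = 3/64
  weight(Z=2) = 1/48
Total weight = 1/48 + 3/64 + 1/48 = 17/192
P(Z=0 | obs) = 1/48 / 17/192 = 4/17
P(Z=1 | obs) = 3/64 / 17/192 = 9/17
P(Z=2 | obs) = 1/48 / 17/192 = 4/17

P(Z = 0 | obs) = 4/17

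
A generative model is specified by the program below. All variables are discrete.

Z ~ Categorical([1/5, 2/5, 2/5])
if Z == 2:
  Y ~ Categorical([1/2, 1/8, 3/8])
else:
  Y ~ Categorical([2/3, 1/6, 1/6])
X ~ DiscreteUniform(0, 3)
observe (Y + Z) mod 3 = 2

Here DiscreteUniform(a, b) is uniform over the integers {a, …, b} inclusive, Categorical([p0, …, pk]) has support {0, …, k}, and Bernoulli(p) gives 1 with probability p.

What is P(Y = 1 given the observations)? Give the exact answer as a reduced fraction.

P(Y = 1 | obs) = 2/9

Enumerate traces; 12 have nonzero weight after conditioning:
  (Z=0, Y=2, X=0) weight 1/120
  (Z=0, Y=2, X=1) weight 1/120
  (Z=0, Y=2, X=2) weight 1/120
  (Z=0, Y=2, X=3) weight 1/120
  (Z=1, Y=1, X=0) weight 1/60
  (Z=1, Y=1, X=1) weight 1/60
  (Z=1, Y=1, X=2) weight 1/60
  (Z=1, Y=1, X=3) weight 1/60
  (Z=2, Y=0, X=0) weight 1/20
  … 3 more
Group by Y:
  weight(Y=0) = 1/5
  weight(Y=1) = 1/15
  weight(Y=2) = 1/30
Total weight = 1/5 + 1/15 + 1/30 = 3/10
P(Y=0 | obs) = 1/5 / 3/10 = 2/3
P(Y=1 | obs) = 1/15 / 3/10 = 2/9
P(Y=2 | obs) = 1/30 / 3/10 = 1/9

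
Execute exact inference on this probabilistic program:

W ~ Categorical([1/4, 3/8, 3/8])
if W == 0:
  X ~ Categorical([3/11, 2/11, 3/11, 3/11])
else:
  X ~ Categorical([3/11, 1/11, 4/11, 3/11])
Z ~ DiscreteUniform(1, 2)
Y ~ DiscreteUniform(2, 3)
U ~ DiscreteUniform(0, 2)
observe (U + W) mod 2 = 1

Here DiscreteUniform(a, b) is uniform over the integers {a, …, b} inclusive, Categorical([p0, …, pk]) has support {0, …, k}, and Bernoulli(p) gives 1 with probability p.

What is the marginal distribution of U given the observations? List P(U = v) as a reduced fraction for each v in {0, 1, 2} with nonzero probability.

P(U=0) = 3/11, P(U=1) = 5/11, P(U=2) = 3/11

Enumerate traces; 64 have nonzero weight after conditioning:
  (W=0, X=0, Z=1, Y=2, U=1) weight 1/176
  (W=0, X=0, Z=1, Y=3, U=1) weight 1/176
  (W=0, X=0, Z=2, Y=2, U=1) weight 1/176
  (W=0, X=0, Z=2, Y=3, U=1) weight 1/176
  (W=0, X=1, Z=1, Y=2, U=1) weight 1/264
  (W=0, X=1, Z=1, Y=3, U=1) weight 1/264
  (W=0, X=1, Z=2, Y=2, U=1) weight 1/264
  (W=0, X=1, Z=2, Y=3, U=1) weight 1/264
  (W=1, X=0, Z=1, Y=2, U=0) weight 3/352
  (W=1, X=0, Z=1, Y=2, U=2) weight 3/352
  … 54 more
Group by U:
  weight(U=0) = 1/8
  weight(U=1) = 5/24
  weight(U=2) = 1/8
Total weight = 1/8 + 5/24 + 1/8 = 11/24
P(U=0 | obs) = 1/8 / 11/24 = 3/11
P(U=1 | obs) = 5/24 / 11/24 = 5/11
P(U=2 | obs) = 1/8 / 11/24 = 3/11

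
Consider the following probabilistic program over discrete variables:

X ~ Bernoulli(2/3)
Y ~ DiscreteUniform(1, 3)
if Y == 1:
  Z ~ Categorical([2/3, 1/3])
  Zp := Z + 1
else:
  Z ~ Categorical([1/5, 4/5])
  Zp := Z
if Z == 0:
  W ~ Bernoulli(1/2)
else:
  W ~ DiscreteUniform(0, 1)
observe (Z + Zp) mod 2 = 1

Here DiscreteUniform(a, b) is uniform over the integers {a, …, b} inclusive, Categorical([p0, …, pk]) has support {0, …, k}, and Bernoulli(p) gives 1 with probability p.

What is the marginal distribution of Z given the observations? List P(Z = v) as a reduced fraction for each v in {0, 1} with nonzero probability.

Enumerate traces; 8 have nonzero weight after conditioning:
  (X=0, Y=1, Z=0, W=0) weight 1/27
  (X=0, Y=1, Z=0, W=1) weight 1/27
  (X=0, Y=1, Z=1, W=0) weight 1/54
  (X=0, Y=1, Z=1, W=1) weight 1/54
  (X=1, Y=1, Z=0, W=0) weight 2/27
  (X=1, Y=1, Z=0, W=1) weight 2/27
  (X=1, Y=1, Z=1, W=0) weight 1/27
  (X=1, Y=1, Z=1, W=1) weight 1/27
Group by Z:
  weight(Z=0) = 2/9
  weight(Z=1) = 1/9
Total weight = 2/9 + 1/9 = 1/3
P(Z=0 | obs) = 2/9 / 1/3 = 2/3
P(Z=1 | obs) = 1/9 / 1/3 = 1/3

P(Z=0) = 2/3, P(Z=1) = 1/3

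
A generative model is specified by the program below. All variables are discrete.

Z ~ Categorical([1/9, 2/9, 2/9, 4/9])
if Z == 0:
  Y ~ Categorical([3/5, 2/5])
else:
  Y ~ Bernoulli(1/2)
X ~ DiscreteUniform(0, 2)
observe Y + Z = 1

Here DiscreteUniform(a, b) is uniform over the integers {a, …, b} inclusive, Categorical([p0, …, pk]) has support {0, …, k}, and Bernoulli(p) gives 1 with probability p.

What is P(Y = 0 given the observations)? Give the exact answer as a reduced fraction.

P(Y = 0 | obs) = 5/7

Enumerate traces; 6 have nonzero weight after conditioning:
  (Z=0, Y=1, X=0) weight 2/135
  (Z=0, Y=1, X=1) weight 2/135
  (Z=0, Y=1, X=2) weight 2/135
  (Z=1, Y=0, X=0) weight 1/27
  (Z=1, Y=0, X=1) weight 1/27
  (Z=1, Y=0, X=2) weight 1/27
Group by Y:
  weight(Y=0) = 1/9
  weight(Y=1) = 2/45
Total weight = 1/9 + 2/45 = 7/45
P(Y=0 | obs) = 1/9 / 7/45 = 5/7
P(Y=1 | obs) = 2/45 / 7/45 = 2/7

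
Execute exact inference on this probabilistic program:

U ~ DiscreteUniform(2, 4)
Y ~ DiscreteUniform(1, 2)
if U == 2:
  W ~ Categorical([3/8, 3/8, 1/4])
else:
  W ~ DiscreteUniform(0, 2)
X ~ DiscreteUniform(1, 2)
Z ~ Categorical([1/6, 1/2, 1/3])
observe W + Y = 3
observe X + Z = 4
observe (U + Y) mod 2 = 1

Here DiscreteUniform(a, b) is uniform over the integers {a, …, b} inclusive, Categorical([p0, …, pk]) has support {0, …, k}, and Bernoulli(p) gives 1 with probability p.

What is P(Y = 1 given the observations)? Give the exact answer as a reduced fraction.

P(Y = 1 | obs) = 7/11

Enumerate traces; 3 have nonzero weight after conditioning:
  (U=2, Y=1, W=2, X=2, Z=2) weight 1/144
  (U=3, Y=2, W=1, X=2, Z=2) weight 1/108
  (U=4, Y=1, W=2, X=2, Z=2) weight 1/108
Group by Y:
  weight(Y=1) = 7/432
  weight(Y=2) = 1/108
Total weight = 7/432 + 1/108 = 11/432
P(Y=1 | obs) = 7/432 / 11/432 = 7/11
P(Y=2 | obs) = 1/108 / 11/432 = 4/11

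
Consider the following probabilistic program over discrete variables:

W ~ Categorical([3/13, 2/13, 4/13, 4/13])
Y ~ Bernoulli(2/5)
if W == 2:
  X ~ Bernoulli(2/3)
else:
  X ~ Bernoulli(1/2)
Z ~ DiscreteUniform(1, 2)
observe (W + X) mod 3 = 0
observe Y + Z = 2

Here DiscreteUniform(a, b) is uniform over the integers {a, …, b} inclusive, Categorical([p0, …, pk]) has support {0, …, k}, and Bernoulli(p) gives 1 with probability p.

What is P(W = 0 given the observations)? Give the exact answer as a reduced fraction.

P(W = 0 | obs) = 9/37

Enumerate traces; 6 have nonzero weight after conditioning:
  (W=0, Y=0, X=0, Z=2) weight 9/260
  (W=0, Y=1, X=0, Z=1) weight 3/130
  (W=2, Y=0, X=1, Z=2) weight 4/65
  (W=2, Y=1, X=1, Z=1) weight 8/195
  (W=3, Y=0, X=0, Z=2) weight 3/65
  (W=3, Y=1, X=0, Z=1) weight 2/65
Group by W:
  weight(W=0) = 3/52
  weight(W=2) = 4/39
  weight(W=3) = 1/13
Total weight = 3/52 + 4/39 + 1/13 = 37/156
P(W=0 | obs) = 3/52 / 37/156 = 9/37
P(W=2 | obs) = 4/39 / 37/156 = 16/37
P(W=3 | obs) = 1/13 / 37/156 = 12/37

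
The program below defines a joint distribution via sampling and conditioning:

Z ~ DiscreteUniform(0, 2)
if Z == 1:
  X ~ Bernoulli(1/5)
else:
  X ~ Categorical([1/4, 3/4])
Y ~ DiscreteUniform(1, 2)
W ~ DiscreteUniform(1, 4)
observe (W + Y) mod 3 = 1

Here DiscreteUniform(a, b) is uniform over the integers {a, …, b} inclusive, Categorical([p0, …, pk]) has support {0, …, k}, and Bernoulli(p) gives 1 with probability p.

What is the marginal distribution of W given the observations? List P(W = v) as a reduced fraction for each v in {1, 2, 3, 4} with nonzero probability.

P(W=2) = 1/2, P(W=3) = 1/2

Enumerate traces; 12 have nonzero weight after conditioning:
  (Z=0, X=0, Y=1, W=3) weight 1/96
  (Z=0, X=0, Y=2, W=2) weight 1/96
  (Z=0, X=1, Y=1, W=3) weight 1/32
  (Z=0, X=1, Y=2, W=2) weight 1/32
  (Z=1, X=0, Y=1, W=3) weight 1/30
  (Z=1, X=0, Y=2, W=2) weight 1/30
  (Z=1, X=1, Y=1, W=3) weight 1/120
  (Z=1, X=1, Y=2, W=2) weight 1/120
  … 4 more
Group by W:
  weight(W=2) = 1/8
  weight(W=3) = 1/8
Total weight = 1/8 + 1/8 = 1/4
P(W=2 | obs) = 1/8 / 1/4 = 1/2
P(W=3 | obs) = 1/8 / 1/4 = 1/2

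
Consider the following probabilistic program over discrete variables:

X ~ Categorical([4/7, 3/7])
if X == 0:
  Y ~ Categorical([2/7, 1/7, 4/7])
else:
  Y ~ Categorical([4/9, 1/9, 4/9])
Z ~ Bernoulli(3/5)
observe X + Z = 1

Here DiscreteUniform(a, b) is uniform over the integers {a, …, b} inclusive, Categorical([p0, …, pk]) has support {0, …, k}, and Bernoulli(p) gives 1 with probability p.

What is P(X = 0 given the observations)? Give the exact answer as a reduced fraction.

Enumerate traces; 6 have nonzero weight after conditioning:
  (X=0, Y=0, Z=1) weight 24/245
  (X=0, Y=1, Z=1) weight 12/245
  (X=0, Y=2, Z=1) weight 48/245
  (X=1, Y=0, Z=0) weight 8/105
  (X=1, Y=1, Z=0) weight 2/105
  (X=1, Y=2, Z=0) weight 8/105
Group by X:
  weight(X=0) = 12/35
  weight(X=1) = 6/35
Total weight = 12/35 + 6/35 = 18/35
P(X=0 | obs) = 12/35 / 18/35 = 2/3
P(X=1 | obs) = 6/35 / 18/35 = 1/3

P(X = 0 | obs) = 2/3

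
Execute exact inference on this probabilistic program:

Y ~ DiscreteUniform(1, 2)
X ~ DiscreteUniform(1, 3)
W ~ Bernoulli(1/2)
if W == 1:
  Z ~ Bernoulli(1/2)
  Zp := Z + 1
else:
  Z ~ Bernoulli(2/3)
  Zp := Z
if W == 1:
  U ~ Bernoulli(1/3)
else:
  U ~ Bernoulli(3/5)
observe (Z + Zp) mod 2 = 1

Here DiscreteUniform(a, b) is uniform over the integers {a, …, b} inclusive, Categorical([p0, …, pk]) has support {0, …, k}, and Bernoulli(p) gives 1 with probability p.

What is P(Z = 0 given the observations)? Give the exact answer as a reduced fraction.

Enumerate traces; 24 have nonzero weight after conditioning:
  (Y=1, X=1, W=1, Z=0, U=0) weight 1/36
  (Y=1, X=1, W=1, Z=0, U=1) weight 1/72
  (Y=1, X=1, W=1, Z=1, U=0) weight 1/36
  (Y=1, X=1, W=1, Z=1, U=1) weight 1/72
  (Y=1, X=2, W=1, Z=0, U=0) weight 1/36
  (Y=1, X=2, W=1, Z=0, U=1) weight 1/72
  (Y=1, X=2, W=1, Z=1, U=0) weight 1/36
  (Y=1, X=2, W=1, Z=1, U=1) weight 1/72
  … 16 more
Group by Z:
  weight(Z=0) = 1/4
  weight(Z=1) = 1/4
Total weight = 1/4 + 1/4 = 1/2
P(Z=0 | obs) = 1/4 / 1/2 = 1/2
P(Z=1 | obs) = 1/4 / 1/2 = 1/2

P(Z = 0 | obs) = 1/2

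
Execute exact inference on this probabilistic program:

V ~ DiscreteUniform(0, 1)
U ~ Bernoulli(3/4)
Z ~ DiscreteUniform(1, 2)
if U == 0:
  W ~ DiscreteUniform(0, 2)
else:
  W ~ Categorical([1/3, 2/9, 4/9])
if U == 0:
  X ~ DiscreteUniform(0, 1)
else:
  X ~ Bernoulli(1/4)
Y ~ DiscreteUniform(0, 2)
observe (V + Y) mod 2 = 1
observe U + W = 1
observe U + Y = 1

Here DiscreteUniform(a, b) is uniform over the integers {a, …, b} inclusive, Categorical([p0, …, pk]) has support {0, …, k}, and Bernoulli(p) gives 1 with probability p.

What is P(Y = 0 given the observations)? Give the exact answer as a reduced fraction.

P(Y = 0 | obs) = 3/4

Enumerate traces; 8 have nonzero weight after conditioning:
  (V=0, U=0, Z=1, W=1, X=0, Y=1) weight 1/288
  (V=0, U=0, Z=1, W=1, X=1, Y=1) weight 1/288
  (V=0, U=0, Z=2, W=1, X=0, Y=1) weight 1/288
  (V=0, U=0, Z=2, W=1, X=1, Y=1) weight 1/288
  (V=1, U=1, Z=1, W=0, X=0, Y=0) weight 1/64
  (V=1, U=1, Z=1, W=0, X=1, Y=0) weight 1/192
  (V=1, U=1, Z=2, W=0, X=0, Y=0) weight 1/64
  (V=1, U=1, Z=2, W=0, X=1, Y=0) weight 1/192
Group by Y:
  weight(Y=0) = 1/24
  weight(Y=1) = 1/72
Total weight = 1/24 + 1/72 = 1/18
P(Y=0 | obs) = 1/24 / 1/18 = 3/4
P(Y=1 | obs) = 1/72 / 1/18 = 1/4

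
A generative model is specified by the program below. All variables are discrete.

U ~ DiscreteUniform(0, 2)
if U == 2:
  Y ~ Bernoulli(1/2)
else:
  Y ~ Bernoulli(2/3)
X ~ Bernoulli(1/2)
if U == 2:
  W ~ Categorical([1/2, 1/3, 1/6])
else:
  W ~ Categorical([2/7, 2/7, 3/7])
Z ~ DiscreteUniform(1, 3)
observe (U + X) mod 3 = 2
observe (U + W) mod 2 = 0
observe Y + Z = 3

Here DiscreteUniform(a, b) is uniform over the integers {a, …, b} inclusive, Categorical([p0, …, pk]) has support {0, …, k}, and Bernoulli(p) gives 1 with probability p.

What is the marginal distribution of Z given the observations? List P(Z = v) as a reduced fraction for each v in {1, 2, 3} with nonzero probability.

P(Z=2) = 11/20, P(Z=3) = 9/20

Enumerate traces; 6 have nonzero weight after conditioning:
  (U=1, Y=0, X=1, W=1, Z=3) weight 1/189
  (U=1, Y=1, X=1, W=1, Z=2) weight 2/189
  (U=2, Y=0, X=0, W=0, Z=3) weight 1/72
  (U=2, Y=0, X=0, W=2, Z=3) weight 1/216
  (U=2, Y=1, X=0, W=0, Z=2) weight 1/72
  (U=2, Y=1, X=0, W=2, Z=2) weight 1/216
Group by Z:
  weight(Z=2) = 11/378
  weight(Z=3) = 1/42
Total weight = 11/378 + 1/42 = 10/189
P(Z=2 | obs) = 11/378 / 10/189 = 11/20
P(Z=3 | obs) = 1/42 / 10/189 = 9/20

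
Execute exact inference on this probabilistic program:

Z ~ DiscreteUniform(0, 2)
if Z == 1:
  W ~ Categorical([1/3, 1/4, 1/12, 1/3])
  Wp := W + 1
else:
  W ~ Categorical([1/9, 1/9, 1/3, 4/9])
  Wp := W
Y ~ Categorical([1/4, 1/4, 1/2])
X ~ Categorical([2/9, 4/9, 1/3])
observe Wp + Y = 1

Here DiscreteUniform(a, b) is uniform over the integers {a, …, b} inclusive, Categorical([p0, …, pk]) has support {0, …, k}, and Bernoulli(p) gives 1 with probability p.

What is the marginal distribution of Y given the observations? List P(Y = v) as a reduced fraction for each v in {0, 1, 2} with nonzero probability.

P(Y=0) = 5/7, P(Y=1) = 2/7

Enumerate traces; 15 have nonzero weight after conditioning:
  (Z=0, W=0, Y=1, X=0) weight 1/486
  (Z=0, W=0, Y=1, X=1) weight 1/243
  (Z=0, W=0, Y=1, X=2) weight 1/324
  (Z=0, W=1, Y=0, X=0) weight 1/486
  (Z=0, W=1, Y=0, X=1) weight 1/243
  (Z=0, W=1, Y=0, X=2) weight 1/324
  (Z=1, W=0, Y=0, X=0) weight 1/162
  (Z=1, W=0, Y=0, X=1) weight 1/81
  … 7 more
Group by Y:
  weight(Y=0) = 5/108
  weight(Y=1) = 1/54
Total weight = 5/108 + 1/54 = 7/108
P(Y=0 | obs) = 5/108 / 7/108 = 5/7
P(Y=1 | obs) = 1/54 / 7/108 = 2/7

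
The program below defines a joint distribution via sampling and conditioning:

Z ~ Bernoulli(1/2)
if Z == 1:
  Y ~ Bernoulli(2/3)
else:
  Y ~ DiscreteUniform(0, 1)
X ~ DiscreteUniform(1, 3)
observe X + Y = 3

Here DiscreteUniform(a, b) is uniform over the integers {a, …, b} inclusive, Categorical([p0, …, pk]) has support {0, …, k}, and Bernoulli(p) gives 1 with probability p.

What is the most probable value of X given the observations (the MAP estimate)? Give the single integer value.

argmax_v P(X = v | obs) = 2

Enumerate traces; 4 have nonzero weight after conditioning:
  (Z=0, Y=0, X=3) weight 1/12
  (Z=0, Y=1, X=2) weight 1/12
  (Z=1, Y=0, X=3) weight 1/18
  (Z=1, Y=1, X=2) weight 1/9
Group by X:
  weight(X=2) = 7/36
  weight(X=3) = 5/36
Total weight = 7/36 + 5/36 = 1/3
P(X=2 | obs) = 7/36 / 1/3 = 7/12
P(X=3 | obs) = 5/36 / 1/3 = 5/12
argmax = 2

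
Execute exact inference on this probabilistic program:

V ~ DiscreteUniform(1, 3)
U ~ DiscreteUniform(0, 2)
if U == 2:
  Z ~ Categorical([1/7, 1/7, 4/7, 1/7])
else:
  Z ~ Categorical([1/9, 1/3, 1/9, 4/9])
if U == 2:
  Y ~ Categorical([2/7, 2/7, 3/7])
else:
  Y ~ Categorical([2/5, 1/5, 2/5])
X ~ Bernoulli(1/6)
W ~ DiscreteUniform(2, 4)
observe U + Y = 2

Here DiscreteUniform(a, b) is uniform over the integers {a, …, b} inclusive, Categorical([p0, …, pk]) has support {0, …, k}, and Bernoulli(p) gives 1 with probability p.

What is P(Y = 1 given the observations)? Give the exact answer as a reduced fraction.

Enumerate traces; 216 have nonzero weight after conditioning:
  (V=1, U=0, Z=0, Y=2, X=0, W=2) weight 1/729
  (V=1, U=0, Z=0, Y=2, X=0, W=3) weight 1/729
  (V=1, U=0, Z=0, Y=2, X=0, W=4) weight 1/729
  (V=1, U=0, Z=0, Y=2, X=1, W=2) weight 1/3645
  (V=1, U=0, Z=0, Y=2, X=1, W=3) weight 1/3645
  (V=1, U=0, Z=0, Y=2, X=1, W=4) weight 1/3645
  (V=1, U=0, Z=1, Y=2, X=0, W=2) weight 1/243
  (V=1, U=0, Z=1, Y=2, X=0, W=3) weight 1/243
  (V=1, U=1, Z=0, Y=1, X=0, W=2) weight 1/1458
  (V=1, U=2, Z=0, Y=0, X=0, W=2) weight 5/3969
  … 206 more
Group by Y:
  weight(Y=0) = 2/21
  weight(Y=1) = 1/15
  weight(Y=2) = 2/15
Total weight = 2/21 + 1/15 + 2/15 = 31/105
P(Y=0 | obs) = 2/21 / 31/105 = 10/31
P(Y=1 | obs) = 1/15 / 31/105 = 7/31
P(Y=2 | obs) = 2/15 / 31/105 = 14/31

P(Y = 1 | obs) = 7/31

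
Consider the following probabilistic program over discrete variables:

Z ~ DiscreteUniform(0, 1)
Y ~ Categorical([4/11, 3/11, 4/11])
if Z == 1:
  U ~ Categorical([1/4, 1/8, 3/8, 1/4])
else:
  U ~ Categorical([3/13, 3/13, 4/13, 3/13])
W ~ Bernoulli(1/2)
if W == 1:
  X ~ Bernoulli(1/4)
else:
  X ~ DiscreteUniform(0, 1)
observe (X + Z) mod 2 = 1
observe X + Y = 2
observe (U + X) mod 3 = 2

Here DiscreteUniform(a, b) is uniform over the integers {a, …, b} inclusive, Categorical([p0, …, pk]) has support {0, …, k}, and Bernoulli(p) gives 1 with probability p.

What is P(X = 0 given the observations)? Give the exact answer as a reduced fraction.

P(X = 0 | obs) = 65/83

Enumerate traces; 4 have nonzero weight after conditioning:
  (Z=0, Y=1, U=1, W=0, X=1) weight 9/1144
  (Z=0, Y=1, U=1, W=1, X=1) weight 9/2288
  (Z=1, Y=2, U=2, W=0, X=0) weight 3/176
  (Z=1, Y=2, U=2, W=1, X=0) weight 9/352
Group by X:
  weight(X=0) = 15/352
  weight(X=1) = 27/2288
Total weight = 15/352 + 27/2288 = 249/4576
P(X=0 | obs) = 15/352 / 249/4576 = 65/83
P(X=1 | obs) = 27/2288 / 249/4576 = 18/83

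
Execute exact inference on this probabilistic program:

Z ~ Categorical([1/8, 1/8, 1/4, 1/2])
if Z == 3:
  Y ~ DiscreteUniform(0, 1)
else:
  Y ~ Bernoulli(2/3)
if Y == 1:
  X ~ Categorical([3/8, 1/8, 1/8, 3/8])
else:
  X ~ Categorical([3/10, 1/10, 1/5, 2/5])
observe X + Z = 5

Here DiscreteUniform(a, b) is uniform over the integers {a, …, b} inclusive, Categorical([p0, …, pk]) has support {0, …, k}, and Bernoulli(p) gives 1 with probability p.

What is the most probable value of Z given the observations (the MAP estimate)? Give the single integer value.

argmax_v P(Z = v | obs) = 2

Enumerate traces; 4 have nonzero weight after conditioning:
  (Z=2, Y=0, X=3) weight 1/30
  (Z=2, Y=1, X=3) weight 1/16
  (Z=3, Y=0, X=2) weight 1/20
  (Z=3, Y=1, X=2) weight 1/32
Group by Z:
  weight(Z=2) = 23/240
  weight(Z=3) = 13/160
Total weight = 23/240 + 13/160 = 17/96
P(Z=2 | obs) = 23/240 / 17/96 = 46/85
P(Z=3 | obs) = 13/160 / 17/96 = 39/85
argmax = 2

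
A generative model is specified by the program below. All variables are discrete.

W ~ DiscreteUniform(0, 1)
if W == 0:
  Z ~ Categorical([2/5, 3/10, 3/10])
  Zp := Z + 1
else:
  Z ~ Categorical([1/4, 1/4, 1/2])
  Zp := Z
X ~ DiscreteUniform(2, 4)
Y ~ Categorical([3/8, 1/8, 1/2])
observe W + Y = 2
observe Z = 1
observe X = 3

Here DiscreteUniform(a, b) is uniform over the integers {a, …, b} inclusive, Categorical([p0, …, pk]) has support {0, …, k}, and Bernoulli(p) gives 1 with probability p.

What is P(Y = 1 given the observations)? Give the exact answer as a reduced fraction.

P(Y = 1 | obs) = 5/29

Enumerate traces; 2 have nonzero weight after conditioning:
  (W=0, Z=1, X=3, Y=2) weight 1/40
  (W=1, Z=1, X=3, Y=1) weight 1/192
Group by Y:
  weight(Y=1) = 1/192
  weight(Y=2) = 1/40
Total weight = 1/192 + 1/40 = 29/960
P(Y=1 | obs) = 1/192 / 29/960 = 5/29
P(Y=2 | obs) = 1/40 / 29/960 = 24/29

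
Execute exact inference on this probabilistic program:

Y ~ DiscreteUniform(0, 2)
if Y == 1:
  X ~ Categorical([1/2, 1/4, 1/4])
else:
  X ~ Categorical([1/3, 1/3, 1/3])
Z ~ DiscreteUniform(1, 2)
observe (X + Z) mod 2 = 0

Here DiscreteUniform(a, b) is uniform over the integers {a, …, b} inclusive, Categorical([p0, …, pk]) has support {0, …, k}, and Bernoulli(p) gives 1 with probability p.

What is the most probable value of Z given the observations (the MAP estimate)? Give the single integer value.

argmax_v P(Z = v | obs) = 2

Enumerate traces; 9 have nonzero weight after conditioning:
  (Y=0, X=0, Z=2) weight 1/18
  (Y=0, X=1, Z=1) weight 1/18
  (Y=0, X=2, Z=2) weight 1/18
  (Y=1, X=0, Z=2) weight 1/12
  (Y=1, X=1, Z=1) weight 1/24
  (Y=1, X=2, Z=2) weight 1/24
  (Y=2, X=0, Z=2) weight 1/18
  (Y=2, X=1, Z=1) weight 1/18
  … 1 more
Group by Z:
  weight(Z=1) = 11/72
  weight(Z=2) = 25/72
Total weight = 11/72 + 25/72 = 1/2
P(Z=1 | obs) = 11/72 / 1/2 = 11/36
P(Z=2 | obs) = 25/72 / 1/2 = 25/36
argmax = 2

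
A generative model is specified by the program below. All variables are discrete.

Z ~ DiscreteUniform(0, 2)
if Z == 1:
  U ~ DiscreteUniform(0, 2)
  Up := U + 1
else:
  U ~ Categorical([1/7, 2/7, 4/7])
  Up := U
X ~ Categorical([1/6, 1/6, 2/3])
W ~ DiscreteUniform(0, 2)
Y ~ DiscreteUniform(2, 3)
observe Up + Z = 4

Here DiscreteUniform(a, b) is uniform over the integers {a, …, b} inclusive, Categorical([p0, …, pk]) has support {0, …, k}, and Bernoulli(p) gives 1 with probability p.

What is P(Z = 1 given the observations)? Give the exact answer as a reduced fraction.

Enumerate traces; 36 have nonzero weight after conditioning:
  (Z=1, U=2, X=0, W=0, Y=2) weight 1/324
  (Z=1, U=2, X=0, W=0, Y=3) weight 1/324
  (Z=1, U=2, X=0, W=1, Y=2) weight 1/324
  (Z=1, U=2, X=0, W=1, Y=3) weight 1/324
  (Z=1, U=2, X=0, W=2, Y=2) weight 1/324
  (Z=1, U=2, X=0, W=2, Y=3) weight 1/324
  (Z=1, U=2, X=1, W=0, Y=2) weight 1/324
  (Z=1, U=2, X=1, W=0, Y=3) weight 1/324
  (Z=2, U=2, X=0, W=0, Y=2) weight 1/189
  … 27 more
Group by Z:
  weight(Z=1) = 1/9
  weight(Z=2) = 4/21
Total weight = 1/9 + 4/21 = 19/63
P(Z=1 | obs) = 1/9 / 19/63 = 7/19
P(Z=2 | obs) = 4/21 / 19/63 = 12/19

P(Z = 1 | obs) = 7/19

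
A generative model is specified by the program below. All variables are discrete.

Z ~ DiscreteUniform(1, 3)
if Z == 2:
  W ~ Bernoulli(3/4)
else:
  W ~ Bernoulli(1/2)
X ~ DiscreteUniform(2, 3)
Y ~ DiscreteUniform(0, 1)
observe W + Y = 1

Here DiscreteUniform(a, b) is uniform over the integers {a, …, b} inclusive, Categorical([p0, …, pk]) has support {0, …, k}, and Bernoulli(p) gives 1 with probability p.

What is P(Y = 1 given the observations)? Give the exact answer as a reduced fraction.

Enumerate traces; 12 have nonzero weight after conditioning:
  (Z=1, W=0, X=2, Y=1) weight 1/24
  (Z=1, W=0, X=3, Y=1) weight 1/24
  (Z=1, W=1, X=2, Y=0) weight 1/24
  (Z=1, W=1, X=3, Y=0) weight 1/24
  (Z=2, W=0, X=2, Y=1) weight 1/48
  (Z=2, W=0, X=3, Y=1) weight 1/48
  (Z=2, W=1, X=2, Y=0) weight 1/16
  (Z=2, W=1, X=3, Y=0) weight 1/16
  … 4 more
Group by Y:
  weight(Y=0) = 7/24
  weight(Y=1) = 5/24
Total weight = 7/24 + 5/24 = 1/2
P(Y=0 | obs) = 7/24 / 1/2 = 7/12
P(Y=1 | obs) = 5/24 / 1/2 = 5/12

P(Y = 1 | obs) = 5/12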